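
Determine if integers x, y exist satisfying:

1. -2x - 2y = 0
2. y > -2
Yes

Take x = 0, y = 0. Substituting into each constraint:
  (1) -2(0) - 2(0) = 0 ✓
  (2) 0 > -2 ✓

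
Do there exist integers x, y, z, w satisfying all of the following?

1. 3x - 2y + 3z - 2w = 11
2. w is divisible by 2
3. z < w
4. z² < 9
Yes

Take x = 6, y = 2, z = -1, w = 0. Substituting into each constraint:
  (1) 3(6) - 2(2) + 3(-1) - 2(0) = 11 ✓
  (2) 0 = 2 × 0, remainder 0 ✓
  (3) -1 < 0 ✓
  (4) z² = (-1)² = 1, and 1 < 9 ✓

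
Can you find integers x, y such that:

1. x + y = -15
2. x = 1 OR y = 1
Yes

Take x = 1, y = -16. Substituting into each constraint:
  (1) 1 + (-16) = -15 ✓
  (2) x = 1, target 1 ✓ (first branch holds)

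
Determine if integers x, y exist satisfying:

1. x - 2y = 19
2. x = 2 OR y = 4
Yes

Take x = 27, y = 4. Substituting into each constraint:
  (1) 27 - 2(4) = 19 ✓
  (2) y = 4, target 4 ✓ (second branch holds)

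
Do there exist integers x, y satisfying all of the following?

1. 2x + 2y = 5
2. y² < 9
No

Even the single constraint (2x + 2y = 5) is infeasible over the integers.

  - 2x + 2y = 5: every term on the left is divisible by 2, so the LHS ≡ 0 (mod 2), but the RHS 5 is not — no integer solution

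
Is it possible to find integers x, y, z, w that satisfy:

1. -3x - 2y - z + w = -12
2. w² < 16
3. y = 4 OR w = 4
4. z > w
Yes

Take x = 1, y = 4, z = 4, w = 3. Substituting into each constraint:
  (1) -3(1) - 2(4) + (-4) + 3 = -12 ✓
  (2) w² = (3)² = 9, and 9 < 16 ✓
  (3) y = 4, target 4 ✓ (first branch holds)
  (4) 4 > 3 ✓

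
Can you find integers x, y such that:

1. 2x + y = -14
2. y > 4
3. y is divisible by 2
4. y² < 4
No

A contradictory subset is {y > 4, y² < 4}. No integer assignment can satisfy these jointly:

  - y > 4: bounds one variable relative to a constant
  - y² < 4: restricts y to |y| ≤ 1

Direct contradiction: the bounds on y require y ≥ 5 and y ≤ 1 simultaneously, which is empty.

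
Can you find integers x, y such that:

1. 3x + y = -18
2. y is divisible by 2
Yes

Take x = -6, y = 0. Substituting into each constraint:
  (1) 3(-6) + 0 = -18 ✓
  (2) 0 = 2 × 0, remainder 0 ✓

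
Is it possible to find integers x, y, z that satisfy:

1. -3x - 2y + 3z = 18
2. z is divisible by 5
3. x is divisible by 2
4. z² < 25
Yes

Take x = 0, y = -9, z = 0. Substituting into each constraint:
  (1) -3(0) - 2(-9) + 3(0) = 18 ✓
  (2) 0 = 5 × 0, remainder 0 ✓
  (3) 0 = 2 × 0, remainder 0 ✓
  (4) z² = (0)² = 0, and 0 < 25 ✓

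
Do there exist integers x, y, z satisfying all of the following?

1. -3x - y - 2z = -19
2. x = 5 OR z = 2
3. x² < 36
Yes

Take x = 5, y = 4, z = 0. Substituting into each constraint:
  (1) -3(5) + (-4) - 2(0) = -19 ✓
  (2) x = 5, target 5 ✓ (first branch holds)
  (3) x² = (5)² = 25, and 25 < 36 ✓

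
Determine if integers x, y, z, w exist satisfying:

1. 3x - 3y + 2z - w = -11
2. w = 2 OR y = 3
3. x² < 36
Yes

Take x = 0, y = 3, z = -1, w = 0. Substituting into each constraint:
  (1) 3(0) - 3(3) + 2(-1) + 0 = -11 ✓
  (2) y = 3, target 3 ✓ (second branch holds)
  (3) x² = (0)² = 0, and 0 < 36 ✓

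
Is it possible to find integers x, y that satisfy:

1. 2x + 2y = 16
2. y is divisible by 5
Yes

Take x = 8, y = 0. Substituting into each constraint:
  (1) 2(8) + 2(0) = 16 ✓
  (2) 0 = 5 × 0, remainder 0 ✓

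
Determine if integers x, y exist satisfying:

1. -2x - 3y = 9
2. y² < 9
Yes

Take x = -6, y = 1. Substituting into each constraint:
  (1) -2(-6) - 3(1) = 9 ✓
  (2) y² = (1)² = 1, and 1 < 9 ✓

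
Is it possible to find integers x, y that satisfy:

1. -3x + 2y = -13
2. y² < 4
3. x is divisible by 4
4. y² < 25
No

A contradictory subset is {-3x + 2y = -13, x is divisible by 4}. No integer assignment can satisfy these jointly:

  - -3x + 2y = -13: is a linear equation tying the variables together
  - x is divisible by 4: restricts x to multiples of 4

Modular obstruction: writing x = 4x', every remaining term of the linear equation is divisible by 2, so the left side is ≡ 0 (mod 2); but the right side -13 ≡ 1 (mod 2). No integers can satisfy it.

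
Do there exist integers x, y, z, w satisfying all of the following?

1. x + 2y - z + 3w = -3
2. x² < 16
Yes

Take x = 0, y = 0, z = 0, w = -1. Substituting into each constraint:
  (1) 0 + 2(0) + 0 + 3(-1) = -3 ✓
  (2) x² = (0)² = 0, and 0 < 16 ✓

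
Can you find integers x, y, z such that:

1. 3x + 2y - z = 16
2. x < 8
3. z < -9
Yes

Take x = 0, y = 0, z = -16. Substituting into each constraint:
  (1) 3(0) + 2(0) + 16 = 16 ✓
  (2) 0 < 8 ✓
  (3) -16 < -9 ✓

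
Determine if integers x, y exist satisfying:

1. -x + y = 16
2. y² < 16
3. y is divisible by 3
Yes

Take x = -16, y = 0. Substituting into each constraint:
  (1) 16 + 0 = 16 ✓
  (2) y² = (0)² = 0, and 0 < 16 ✓
  (3) 0 = 3 × 0, remainder 0 ✓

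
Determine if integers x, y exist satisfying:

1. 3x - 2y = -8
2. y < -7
Yes

Take x = -8, y = -8. Substituting into each constraint:
  (1) 3(-8) - 2(-8) = -8 ✓
  (2) -8 < -7 ✓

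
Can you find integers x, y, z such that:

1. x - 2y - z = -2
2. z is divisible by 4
Yes

Take x = -2, y = 0, z = 0. Substituting into each constraint:
  (1) (-2) - 2(0) + 0 = -2 ✓
  (2) 0 = 4 × 0, remainder 0 ✓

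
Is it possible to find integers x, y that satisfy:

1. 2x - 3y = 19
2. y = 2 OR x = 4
No

The full constraint system is jointly infeasible over the integers. Each constraint and what it forces:

  - 2x - 3y = 19: is a linear equation tying the variables together
  - y = 2 OR x = 4: forces a choice: either y = 2 or x = 4

Split on the disjunction (y = 2 OR x = 4):
  • If y = 2: with y = 2, every remaining term of the linear equation is divisible by 2, so the left side is ≡ 0 (mod 2); but the right side 25 ≡ 1 (mod 2). No integers can satisfy it.
  • If x = 4: with x = 4, every remaining term of the linear equation is divisible by 3, so the left side is ≡ 0 (mod 3); but the right side 11 ≡ 2 (mod 3). No integers can satisfy it.
Both branches are infeasible, so the system has no integer solution.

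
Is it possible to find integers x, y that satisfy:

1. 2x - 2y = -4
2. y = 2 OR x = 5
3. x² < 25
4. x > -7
Yes

Take x = 0, y = 2. Substituting into each constraint:
  (1) 2(0) - 2(2) = -4 ✓
  (2) y = 2, target 2 ✓ (first branch holds)
  (3) x² = (0)² = 0, and 0 < 25 ✓
  (4) 0 > -7 ✓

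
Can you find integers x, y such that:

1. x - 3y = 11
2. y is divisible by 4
Yes

Take x = 11, y = 0. Substituting into each constraint:
  (1) 11 - 3(0) = 11 ✓
  (2) 0 = 4 × 0, remainder 0 ✓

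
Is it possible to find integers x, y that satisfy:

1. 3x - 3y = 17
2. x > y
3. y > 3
No

Even the single constraint (3x - 3y = 17) is infeasible over the integers.

  - 3x - 3y = 17: every term on the left is divisible by 3, so the LHS ≡ 0 (mod 3), but the RHS 17 is not — no integer solution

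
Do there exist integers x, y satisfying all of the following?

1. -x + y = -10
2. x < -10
Yes

Take x = -11, y = -21. Substituting into each constraint:
  (1) 11 + (-21) = -10 ✓
  (2) -11 < -10 ✓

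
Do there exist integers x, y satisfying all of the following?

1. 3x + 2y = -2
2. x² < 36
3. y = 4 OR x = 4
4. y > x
No

A contradictory subset is {3x + 2y = -2, y = 4 OR x = 4, y > x}. No integer assignment can satisfy these jointly:

  - 3x + 2y = -2: is a linear equation tying the variables together
  - y = 4 OR x = 4: forces a choice: either y = 4 or x = 4
  - y > x: bounds one variable relative to another variable

Split on the disjunction (y = 4 OR x = 4):
  • If y = 4: with y = 4, every remaining term of the linear equation is divisible by 3, so the left side is ≡ 0 (mod 3); but the right side -10 ≡ 2 (mod 3). No integers can satisfy it.
  • If x = 4: the equation forces y = -7, giving (x, y) = (4, -7), which violates y > x.
Both branches are infeasible, so the system has no integer solution.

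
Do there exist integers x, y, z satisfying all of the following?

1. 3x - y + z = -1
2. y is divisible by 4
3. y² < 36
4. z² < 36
Yes

Take x = -1, y = 0, z = 2. Substituting into each constraint:
  (1) 3(-1) + 0 + 2 = -1 ✓
  (2) 0 = 4 × 0, remainder 0 ✓
  (3) y² = (0)² = 0, and 0 < 36 ✓
  (4) z² = (2)² = 4, and 4 < 36 ✓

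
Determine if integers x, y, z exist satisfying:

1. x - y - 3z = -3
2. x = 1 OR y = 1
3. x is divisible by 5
Yes

Take x = -5, y = 1, z = -1. Substituting into each constraint:
  (1) (-5) + (-1) - 3(-1) = -3 ✓
  (2) y = 1, target 1 ✓ (second branch holds)
  (3) -5 = 5 × -1, remainder 0 ✓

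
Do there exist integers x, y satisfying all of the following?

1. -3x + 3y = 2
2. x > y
No

Even the single constraint (-3x + 3y = 2) is infeasible over the integers.

  - -3x + 3y = 2: every term on the left is divisible by 3, so the LHS ≡ 0 (mod 3), but the RHS 2 is not — no integer solution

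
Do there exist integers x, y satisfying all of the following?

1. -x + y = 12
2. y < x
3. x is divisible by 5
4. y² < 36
No

A contradictory subset is {-x + y = 12, y < x}. No integer assignment can satisfy these jointly:

  - -x + y = 12: is a linear equation tying the variables together
  - y < x: bounds one variable relative to another variable

From the equation, x − y = -12, i.e. x − y = -12; but x > y requires x − y ≥ 1. Contradiction.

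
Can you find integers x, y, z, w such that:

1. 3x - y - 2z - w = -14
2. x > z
Yes

Take x = 0, y = 0, z = -1, w = 16. Substituting into each constraint:
  (1) 3(0) + 0 - 2(-1) + (-16) = -14 ✓
  (2) 0 > -1 ✓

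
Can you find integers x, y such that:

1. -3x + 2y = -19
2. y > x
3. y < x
No

A contradictory subset is {y > x, y < x}. No integer assignment can satisfy these jointly:

  - y > x: bounds one variable relative to another variable
  - y < x: bounds one variable relative to another variable

Direct contradiction: y > x and x > y cannot both hold.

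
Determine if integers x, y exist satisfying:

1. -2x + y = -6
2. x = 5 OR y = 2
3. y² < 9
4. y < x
Yes

Take x = 4, y = 2. Substituting into each constraint:
  (1) -2(4) + 2 = -6 ✓
  (2) y = 2, target 2 ✓ (second branch holds)
  (3) y² = (2)² = 4, and 4 < 9 ✓
  (4) 2 < 4 ✓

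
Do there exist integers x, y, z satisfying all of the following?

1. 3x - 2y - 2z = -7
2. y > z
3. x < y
Yes

Take x = -3, y = 0, z = -1. Substituting into each constraint:
  (1) 3(-3) - 2(0) - 2(-1) = -7 ✓
  (2) 0 > -1 ✓
  (3) -3 < 0 ✓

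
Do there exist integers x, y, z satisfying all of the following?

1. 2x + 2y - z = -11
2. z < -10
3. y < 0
Yes

Take x = -10, y = -1, z = -11. Substituting into each constraint:
  (1) 2(-10) + 2(-1) + 11 = -11 ✓
  (2) -11 < -10 ✓
  (3) -1 < 0 ✓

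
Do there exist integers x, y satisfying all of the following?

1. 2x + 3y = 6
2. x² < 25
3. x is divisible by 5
Yes

Take x = 0, y = 2. Substituting into each constraint:
  (1) 2(0) + 3(2) = 6 ✓
  (2) x² = (0)² = 0, and 0 < 25 ✓
  (3) 0 = 5 × 0, remainder 0 ✓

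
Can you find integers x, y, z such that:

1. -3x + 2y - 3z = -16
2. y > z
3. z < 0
Yes

Take x = 7, y = 1, z = -1. Substituting into each constraint:
  (1) -3(7) + 2(1) - 3(-1) = -16 ✓
  (2) 1 > -1 ✓
  (3) -1 < 0 ✓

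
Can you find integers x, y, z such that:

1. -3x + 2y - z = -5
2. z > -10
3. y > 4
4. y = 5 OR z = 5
Yes

Take x = 5, y = 5, z = 0. Substituting into each constraint:
  (1) -3(5) + 2(5) + 0 = -5 ✓
  (2) 0 > -10 ✓
  (3) 5 > 4 ✓
  (4) y = 5, target 5 ✓ (first branch holds)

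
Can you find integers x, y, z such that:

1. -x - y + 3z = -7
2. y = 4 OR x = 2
Yes

Take x = 2, y = 2, z = -1. Substituting into each constraint:
  (1) (-2) + (-2) + 3(-1) = -7 ✓
  (2) x = 2, target 2 ✓ (second branch holds)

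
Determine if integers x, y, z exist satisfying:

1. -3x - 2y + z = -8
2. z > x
Yes

Take x = -2, y = 7, z = 0. Substituting into each constraint:
  (1) -3(-2) - 2(7) + 0 = -8 ✓
  (2) 0 > -2 ✓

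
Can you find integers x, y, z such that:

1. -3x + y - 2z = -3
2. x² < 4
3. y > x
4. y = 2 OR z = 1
Yes

Take x = 1, y = 2, z = 1. Substituting into each constraint:
  (1) -3(1) + 2 - 2(1) = -3 ✓
  (2) x² = (1)² = 1, and 1 < 4 ✓
  (3) 2 > 1 ✓
  (4) y = 2, target 2 ✓ (first branch holds)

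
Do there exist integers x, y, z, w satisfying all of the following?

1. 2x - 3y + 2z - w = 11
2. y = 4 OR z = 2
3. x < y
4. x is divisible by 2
Yes

Take x = 0, y = 1, z = 2, w = -10. Substituting into each constraint:
  (1) 2(0) - 3(1) + 2(2) + 10 = 11 ✓
  (2) z = 2, target 2 ✓ (second branch holds)
  (3) 0 < 1 ✓
  (4) 0 = 2 × 0, remainder 0 ✓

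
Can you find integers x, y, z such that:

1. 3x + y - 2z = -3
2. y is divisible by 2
Yes

Take x = -1, y = 0, z = 0. Substituting into each constraint:
  (1) 3(-1) + 0 - 2(0) = -3 ✓
  (2) 0 = 2 × 0, remainder 0 ✓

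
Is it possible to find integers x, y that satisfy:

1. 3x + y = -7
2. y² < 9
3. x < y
Yes

Take x = -2, y = -1. Substituting into each constraint:
  (1) 3(-2) + (-1) = -7 ✓
  (2) y² = (-1)² = 1, and 1 < 9 ✓
  (3) -2 < -1 ✓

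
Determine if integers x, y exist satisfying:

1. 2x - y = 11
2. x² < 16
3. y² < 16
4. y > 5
No

A contradictory subset is {y² < 16, y > 5}. No integer assignment can satisfy these jointly:

  - y² < 16: restricts y to |y| ≤ 3
  - y > 5: bounds one variable relative to a constant

Direct contradiction: the bounds on y require y ≥ 6 and y ≤ 3 simultaneously, which is empty.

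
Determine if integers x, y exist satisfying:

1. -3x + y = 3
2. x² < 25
Yes

Take x = 0, y = 3. Substituting into each constraint:
  (1) -3(0) + 3 = 3 ✓
  (2) x² = (0)² = 0, and 0 < 25 ✓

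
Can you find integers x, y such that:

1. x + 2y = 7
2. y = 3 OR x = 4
Yes

Take x = 1, y = 3. Substituting into each constraint:
  (1) 1 + 2(3) = 7 ✓
  (2) y = 3, target 3 ✓ (first branch holds)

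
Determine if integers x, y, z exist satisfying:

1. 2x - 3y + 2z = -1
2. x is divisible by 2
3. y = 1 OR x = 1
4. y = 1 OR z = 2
Yes

Take x = 0, y = 1, z = 1. Substituting into each constraint:
  (1) 2(0) - 3(1) + 2(1) = -1 ✓
  (2) 0 = 2 × 0, remainder 0 ✓
  (3) y = 1, target 1 ✓ (first branch holds)
  (4) y = 1, target 1 ✓ (first branch holds)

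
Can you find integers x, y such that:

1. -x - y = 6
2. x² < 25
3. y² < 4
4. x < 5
No

A contradictory subset is {-x - y = 6, x² < 25, y² < 4}. No integer assignment can satisfy these jointly:

  - -x - y = 6: is a linear equation tying the variables together
  - x² < 25: restricts x to |x| ≤ 4
  - y² < 4: restricts y to |y| ≤ 1

Range argument: with x ∈ [-4, 4], y ∈ [-1, 1], the left side of the equation is at most 5, but the right side is 6 > 5. No integer solution exists.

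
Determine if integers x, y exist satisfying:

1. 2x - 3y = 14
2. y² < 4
Yes

Take x = 7, y = 0. Substituting into each constraint:
  (1) 2(7) - 3(0) = 14 ✓
  (2) y² = (0)² = 0, and 0 < 4 ✓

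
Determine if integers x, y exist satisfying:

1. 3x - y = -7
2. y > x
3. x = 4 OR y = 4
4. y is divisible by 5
No

A contradictory subset is {3x - y = -7, x = 4 OR y = 4, y is divisible by 5}. No integer assignment can satisfy these jointly:

  - 3x - y = -7: is a linear equation tying the variables together
  - x = 4 OR y = 4: forces a choice: either x = 4 or y = 4
  - y is divisible by 5: restricts y to multiples of 5

Split on the disjunction (x = 4 OR y = 4):
  • If x = 4: with x = 4, writing y = 5y', every remaining term of the linear equation is divisible by 5, so the left side is ≡ 0 (mod 5); but the right side -19 ≡ 1 (mod 5). No integers can satisfy it.
  • If y = 4: this contradicts the divisibility constraint — 4 is not a multiple of 5.
Both branches are infeasible, so the system has no integer solution.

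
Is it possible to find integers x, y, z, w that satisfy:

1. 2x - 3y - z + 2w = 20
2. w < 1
Yes

Take x = 0, y = -8, z = 0, w = -2. Substituting into each constraint:
  (1) 2(0) - 3(-8) + 0 + 2(-2) = 20 ✓
  (2) -2 < 1 ✓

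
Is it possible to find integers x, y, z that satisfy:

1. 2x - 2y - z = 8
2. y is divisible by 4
Yes

Take x = 4, y = 0, z = 0. Substituting into each constraint:
  (1) 2(4) - 2(0) + 0 = 8 ✓
  (2) 0 = 4 × 0, remainder 0 ✓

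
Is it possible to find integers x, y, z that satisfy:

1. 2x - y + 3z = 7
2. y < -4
Yes

Take x = 0, y = -7, z = 0. Substituting into each constraint:
  (1) 2(0) + 7 + 3(0) = 7 ✓
  (2) -7 < -4 ✓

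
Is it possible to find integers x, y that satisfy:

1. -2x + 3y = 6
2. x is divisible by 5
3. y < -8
Yes

Take x = -30, y = -18. Substituting into each constraint:
  (1) -2(-30) + 3(-18) = 6 ✓
  (2) -30 = 5 × -6, remainder 0 ✓
  (3) -18 < -8 ✓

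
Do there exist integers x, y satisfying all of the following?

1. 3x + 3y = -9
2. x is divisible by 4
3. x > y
Yes

Take x = 0, y = -3. Substituting into each constraint:
  (1) 3(0) + 3(-3) = -9 ✓
  (2) 0 = 4 × 0, remainder 0 ✓
  (3) 0 > -3 ✓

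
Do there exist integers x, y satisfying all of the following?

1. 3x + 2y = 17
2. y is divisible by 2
Yes

Take x = 7, y = -2. Substituting into each constraint:
  (1) 3(7) + 2(-2) = 17 ✓
  (2) -2 = 2 × -1, remainder 0 ✓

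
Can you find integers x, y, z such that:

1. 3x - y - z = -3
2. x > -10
Yes

Take x = 0, y = 0, z = 3. Substituting into each constraint:
  (1) 3(0) + 0 + (-3) = -3 ✓
  (2) 0 > -10 ✓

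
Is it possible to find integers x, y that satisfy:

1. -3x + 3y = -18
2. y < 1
Yes

Take x = 6, y = 0. Substituting into each constraint:
  (1) -3(6) + 3(0) = -18 ✓
  (2) 0 < 1 ✓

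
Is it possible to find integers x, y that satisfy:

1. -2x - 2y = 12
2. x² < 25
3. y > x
Yes

Take x = -4, y = -2. Substituting into each constraint:
  (1) -2(-4) - 2(-2) = 12 ✓
  (2) x² = (-4)² = 16, and 16 < 25 ✓
  (3) -2 > -4 ✓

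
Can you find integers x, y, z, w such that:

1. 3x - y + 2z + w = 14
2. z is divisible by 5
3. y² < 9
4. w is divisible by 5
Yes

Take x = 5, y = 1, z = 0, w = 0. Substituting into each constraint:
  (1) 3(5) + (-1) + 2(0) + 0 = 14 ✓
  (2) 0 = 5 × 0, remainder 0 ✓
  (3) y² = (1)² = 1, and 1 < 9 ✓
  (4) 0 = 5 × 0, remainder 0 ✓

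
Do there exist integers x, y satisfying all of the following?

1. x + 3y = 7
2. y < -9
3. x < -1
No

The full constraint system is jointly infeasible over the integers. Each constraint and what it forces:

  - x + 3y = 7: is a linear equation tying the variables together
  - y < -9: bounds one variable relative to a constant
  - x < -1: bounds one variable relative to a constant

Range argument: with x ∈ [−∞, -2], y ∈ [−∞, -10], the left side of the equation is at most -32, but the right side is 7 > -32. No integer solution exists.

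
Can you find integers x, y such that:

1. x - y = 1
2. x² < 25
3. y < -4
Yes

Take x = -4, y = -5. Substituting into each constraint:
  (1) (-4) + 5 = 1 ✓
  (2) x² = (-4)² = 16, and 16 < 25 ✓
  (3) -5 < -4 ✓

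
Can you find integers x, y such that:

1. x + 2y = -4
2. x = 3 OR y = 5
Yes

Take x = -14, y = 5. Substituting into each constraint:
  (1) (-14) + 2(5) = -4 ✓
  (2) y = 5, target 5 ✓ (second branch holds)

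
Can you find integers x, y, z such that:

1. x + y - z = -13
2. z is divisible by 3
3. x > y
Yes

Take x = 3, y = 2, z = 18. Substituting into each constraint:
  (1) 3 + 2 + (-18) = -13 ✓
  (2) 18 = 3 × 6, remainder 0 ✓
  (3) 3 > 2 ✓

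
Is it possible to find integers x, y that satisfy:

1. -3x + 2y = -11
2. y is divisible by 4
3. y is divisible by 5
Yes

Take x = 17, y = 20. Substituting into each constraint:
  (1) -3(17) + 2(20) = -11 ✓
  (2) 20 = 4 × 5, remainder 0 ✓
  (3) 20 = 5 × 4, remainder 0 ✓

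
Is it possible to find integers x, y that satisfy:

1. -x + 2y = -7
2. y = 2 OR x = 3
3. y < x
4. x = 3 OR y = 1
Yes

Take x = 3, y = -2. Substituting into each constraint:
  (1) (-3) + 2(-2) = -7 ✓
  (2) x = 3, target 3 ✓ (second branch holds)
  (3) -2 < 3 ✓
  (4) x = 3, target 3 ✓ (first branch holds)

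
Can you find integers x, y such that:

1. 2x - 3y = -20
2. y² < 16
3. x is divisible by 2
Yes

Take x = -10, y = 0. Substituting into each constraint:
  (1) 2(-10) - 3(0) = -20 ✓
  (2) y² = (0)² = 0, and 0 < 16 ✓
  (3) -10 = 2 × -5, remainder 0 ✓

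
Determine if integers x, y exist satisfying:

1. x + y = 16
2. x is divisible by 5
Yes

Take x = 0, y = 16. Substituting into each constraint:
  (1) 0 + 16 = 16 ✓
  (2) 0 = 5 × 0, remainder 0 ✓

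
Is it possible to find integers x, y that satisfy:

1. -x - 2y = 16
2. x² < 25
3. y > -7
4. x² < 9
No

A contradictory subset is {-x - 2y = 16, y > -7, x² < 9}. No integer assignment can satisfy these jointly:

  - -x - 2y = 16: is a linear equation tying the variables together
  - y > -7: bounds one variable relative to a constant
  - x² < 9: restricts x to |x| ≤ 2

Range argument: with x ∈ [-2, 2], y ∈ [-6, ∞], the left side of the equation is at most 14, but the right side is 16 > 14. No integer solution exists.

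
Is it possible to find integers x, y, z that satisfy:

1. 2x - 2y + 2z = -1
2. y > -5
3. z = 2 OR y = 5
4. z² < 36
No

Even the single constraint (2x - 2y + 2z = -1) is infeasible over the integers.

  - 2x - 2y + 2z = -1: every term on the left is divisible by 2, so the LHS ≡ 0 (mod 2), but the RHS -1 is not — no integer solution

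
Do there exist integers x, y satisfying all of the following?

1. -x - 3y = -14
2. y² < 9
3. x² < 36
No

The full constraint system is jointly infeasible over the integers. Each constraint and what it forces:

  - -x - 3y = -14: is a linear equation tying the variables together
  - y² < 9: restricts y to |y| ≤ 2
  - x² < 36: restricts x to |x| ≤ 5

Range argument: with x ∈ [-5, 5], y ∈ [-2, 2], the left side of the equation is at least -11, but the right side is -14 < -11. No integer solution exists.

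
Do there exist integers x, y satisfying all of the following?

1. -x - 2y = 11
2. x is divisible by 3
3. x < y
Yes

Take x = -9, y = -1. Substituting into each constraint:
  (1) 9 - 2(-1) = 11 ✓
  (2) -9 = 3 × -3, remainder 0 ✓
  (3) -9 < -1 ✓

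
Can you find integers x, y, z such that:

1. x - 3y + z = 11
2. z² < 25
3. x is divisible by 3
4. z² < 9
Yes

Take x = 0, y = -3, z = 2. Substituting into each constraint:
  (1) 0 - 3(-3) + 2 = 11 ✓
  (2) z² = (2)² = 4, and 4 < 25 ✓
  (3) 0 = 3 × 0, remainder 0 ✓
  (4) z² = (2)² = 4, and 4 < 9 ✓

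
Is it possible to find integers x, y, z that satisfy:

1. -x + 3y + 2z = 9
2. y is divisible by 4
Yes

Take x = -9, y = 0, z = 0. Substituting into each constraint:
  (1) 9 + 3(0) + 2(0) = 9 ✓
  (2) 0 = 4 × 0, remainder 0 ✓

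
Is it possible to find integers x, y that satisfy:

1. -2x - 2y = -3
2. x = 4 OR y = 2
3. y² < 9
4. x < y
No

Even the single constraint (-2x - 2y = -3) is infeasible over the integers.

  - -2x - 2y = -3: every term on the left is divisible by 2, so the LHS ≡ 0 (mod 2), but the RHS -3 is not — no integer solution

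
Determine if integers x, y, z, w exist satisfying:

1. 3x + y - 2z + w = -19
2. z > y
Yes

Take x = 0, y = 0, z = 1, w = -17. Substituting into each constraint:
  (1) 3(0) + 0 - 2(1) + (-17) = -19 ✓
  (2) 1 > 0 ✓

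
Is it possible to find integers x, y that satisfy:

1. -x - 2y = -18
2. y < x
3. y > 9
No

The full constraint system is jointly infeasible over the integers. Each constraint and what it forces:

  - -x - 2y = -18: is a linear equation tying the variables together
  - y < x: bounds one variable relative to another variable
  - y > 9: bounds one variable relative to a constant

Propagating the comparison: x > y and y ≥ 10 give x ≥ 11. Range argument: with x ∈ [11, ∞], y ∈ [10, ∞], the left side of the equation is at most -31, but the right side is -18 > -31. No integer solution exists.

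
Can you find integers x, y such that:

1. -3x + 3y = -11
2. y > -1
No

Even the single constraint (-3x + 3y = -11) is infeasible over the integers.

  - -3x + 3y = -11: every term on the left is divisible by 3, so the LHS ≡ 0 (mod 3), but the RHS -11 is not — no integer solution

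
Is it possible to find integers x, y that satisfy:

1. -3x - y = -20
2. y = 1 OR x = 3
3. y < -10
No

The full constraint system is jointly infeasible over the integers. Each constraint and what it forces:

  - -3x - y = -20: is a linear equation tying the variables together
  - y = 1 OR x = 3: forces a choice: either y = 1 or x = 3
  - y < -10: bounds one variable relative to a constant

Split on the disjunction (y = 1 OR x = 3):
  • If y = 1: this contradicts the bound y ≤ -11.
  • If x = 3: the equation forces y = 11, which contradicts the bound y ≤ -11.
Both branches are infeasible, so the system has no integer solution.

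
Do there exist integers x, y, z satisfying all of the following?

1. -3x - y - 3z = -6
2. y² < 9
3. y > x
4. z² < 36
Yes

Take x = -1, y = 0, z = 3. Substituting into each constraint:
  (1) -3(-1) + 0 - 3(3) = -6 ✓
  (2) y² = (0)² = 0, and 0 < 9 ✓
  (3) 0 > -1 ✓
  (4) z² = (3)² = 9, and 9 < 36 ✓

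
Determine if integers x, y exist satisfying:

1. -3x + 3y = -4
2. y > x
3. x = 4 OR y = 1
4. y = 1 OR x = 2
No

Even the single constraint (-3x + 3y = -4) is infeasible over the integers.

  - -3x + 3y = -4: every term on the left is divisible by 3, so the LHS ≡ 0 (mod 3), but the RHS -4 is not — no integer solution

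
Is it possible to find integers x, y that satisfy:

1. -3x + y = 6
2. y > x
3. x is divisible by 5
Yes

Take x = 0, y = 6. Substituting into each constraint:
  (1) -3(0) + 6 = 6 ✓
  (2) 6 > 0 ✓
  (3) 0 = 5 × 0, remainder 0 ✓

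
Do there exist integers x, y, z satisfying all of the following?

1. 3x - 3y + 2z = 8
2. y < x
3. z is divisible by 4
Yes

Take x = 0, y = -8, z = -8. Substituting into each constraint:
  (1) 3(0) - 3(-8) + 2(-8) = 8 ✓
  (2) -8 < 0 ✓
  (3) -8 = 4 × -2, remainder 0 ✓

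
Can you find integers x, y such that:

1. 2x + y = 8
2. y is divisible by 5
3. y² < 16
Yes

Take x = 4, y = 0. Substituting into each constraint:
  (1) 2(4) + 0 = 8 ✓
  (2) 0 = 5 × 0, remainder 0 ✓
  (3) y² = (0)² = 0, and 0 < 16 ✓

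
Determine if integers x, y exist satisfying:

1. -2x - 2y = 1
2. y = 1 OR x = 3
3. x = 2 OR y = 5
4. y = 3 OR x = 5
No

Even the single constraint (-2x - 2y = 1) is infeasible over the integers.

  - -2x - 2y = 1: every term on the left is divisible by 2, so the LHS ≡ 0 (mod 2), but the RHS 1 is not — no integer solution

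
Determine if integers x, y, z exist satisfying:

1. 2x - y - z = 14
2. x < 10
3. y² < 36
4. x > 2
Yes

Take x = 7, y = 0, z = 0. Substituting into each constraint:
  (1) 2(7) + 0 + 0 = 14 ✓
  (2) 7 < 10 ✓
  (3) y² = (0)² = 0, and 0 < 36 ✓
  (4) 7 > 2 ✓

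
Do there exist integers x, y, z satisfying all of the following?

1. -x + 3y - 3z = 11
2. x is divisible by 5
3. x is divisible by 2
Yes

Take x = 10, y = 7, z = 0. Substituting into each constraint:
  (1) (-10) + 3(7) - 3(0) = 11 ✓
  (2) 10 = 5 × 2, remainder 0 ✓
  (3) 10 = 2 × 5, remainder 0 ✓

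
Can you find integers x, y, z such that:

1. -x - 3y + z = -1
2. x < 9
Yes

Take x = 0, y = 0, z = -1. Substituting into each constraint:
  (1) 0 - 3(0) + (-1) = -1 ✓
  (2) 0 < 9 ✓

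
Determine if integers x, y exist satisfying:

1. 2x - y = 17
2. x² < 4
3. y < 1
Yes

Take x = 0, y = -17. Substituting into each constraint:
  (1) 2(0) + 17 = 17 ✓
  (2) x² = (0)² = 0, and 0 < 4 ✓
  (3) -17 < 1 ✓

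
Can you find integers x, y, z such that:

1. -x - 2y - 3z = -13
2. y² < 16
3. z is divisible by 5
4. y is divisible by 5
Yes

Take x = 13, y = 0, z = 0. Substituting into each constraint:
  (1) (-13) - 2(0) - 3(0) = -13 ✓
  (2) y² = (0)² = 0, and 0 < 16 ✓
  (3) 0 = 5 × 0, remainder 0 ✓
  (4) 0 = 5 × 0, remainder 0 ✓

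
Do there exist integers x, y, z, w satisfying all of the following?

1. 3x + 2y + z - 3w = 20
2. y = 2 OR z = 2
Yes

Take x = 6, y = 0, z = 2, w = 0. Substituting into each constraint:
  (1) 3(6) + 2(0) + 2 - 3(0) = 20 ✓
  (2) z = 2, target 2 ✓ (second branch holds)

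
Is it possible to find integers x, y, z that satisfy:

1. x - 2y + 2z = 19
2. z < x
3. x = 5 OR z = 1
Yes

Take x = 7, y = -5, z = 1. Substituting into each constraint:
  (1) 7 - 2(-5) + 2(1) = 19 ✓
  (2) 1 < 7 ✓
  (3) z = 1, target 1 ✓ (second branch holds)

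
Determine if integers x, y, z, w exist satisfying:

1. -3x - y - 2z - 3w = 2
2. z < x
Yes

Take x = 0, y = 0, z = -1, w = 0. Substituting into each constraint:
  (1) -3(0) + 0 - 2(-1) - 3(0) = 2 ✓
  (2) -1 < 0 ✓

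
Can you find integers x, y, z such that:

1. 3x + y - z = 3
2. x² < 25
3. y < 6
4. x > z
Yes

Take x = 1, y = 0, z = 0. Substituting into each constraint:
  (1) 3(1) + 0 + 0 = 3 ✓
  (2) x² = (1)² = 1, and 1 < 25 ✓
  (3) 0 < 6 ✓
  (4) 1 > 0 ✓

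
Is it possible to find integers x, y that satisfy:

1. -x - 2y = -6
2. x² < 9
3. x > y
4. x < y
No

A contradictory subset is {x > y, x < y}. No integer assignment can satisfy these jointly:

  - x > y: bounds one variable relative to another variable
  - x < y: bounds one variable relative to another variable

Direct contradiction: x > y and y > x cannot both hold.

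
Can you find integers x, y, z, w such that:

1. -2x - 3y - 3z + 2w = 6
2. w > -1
Yes

Take x = 0, y = 0, z = -2, w = 0. Substituting into each constraint:
  (1) -2(0) - 3(0) - 3(-2) + 2(0) = 6 ✓
  (2) 0 > -1 ✓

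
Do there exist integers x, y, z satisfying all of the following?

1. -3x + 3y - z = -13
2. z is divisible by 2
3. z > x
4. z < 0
Yes

Take x = -3, y = -8, z = -2. Substituting into each constraint:
  (1) -3(-3) + 3(-8) + 2 = -13 ✓
  (2) -2 = 2 × -1, remainder 0 ✓
  (3) -2 > -3 ✓
  (4) -2 < 0 ✓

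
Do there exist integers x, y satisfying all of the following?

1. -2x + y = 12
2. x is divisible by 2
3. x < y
Yes

Take x = 0, y = 12. Substituting into each constraint:
  (1) -2(0) + 12 = 12 ✓
  (2) 0 = 2 × 0, remainder 0 ✓
  (3) 0 < 12 ✓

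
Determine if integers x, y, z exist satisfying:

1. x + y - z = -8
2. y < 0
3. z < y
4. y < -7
Yes

Take x = -9, y = -8, z = -9. Substituting into each constraint:
  (1) (-9) + (-8) + 9 = -8 ✓
  (2) -8 < 0 ✓
  (3) -9 < -8 ✓
  (4) -8 < -7 ✓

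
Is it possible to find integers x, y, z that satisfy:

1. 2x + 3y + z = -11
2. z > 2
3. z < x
Yes

Take x = 5, y = -8, z = 3. Substituting into each constraint:
  (1) 2(5) + 3(-8) + 3 = -11 ✓
  (2) 3 > 2 ✓
  (3) 3 < 5 ✓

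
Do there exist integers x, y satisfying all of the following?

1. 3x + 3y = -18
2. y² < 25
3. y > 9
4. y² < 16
No

A contradictory subset is {y > 9, y² < 16}. No integer assignment can satisfy these jointly:

  - y > 9: bounds one variable relative to a constant
  - y² < 16: restricts y to |y| ≤ 3

Direct contradiction: the bounds on y require y ≥ 10 and y ≤ 3 simultaneously, which is empty.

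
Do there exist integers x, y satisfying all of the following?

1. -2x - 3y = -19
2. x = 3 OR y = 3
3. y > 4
No

The full constraint system is jointly infeasible over the integers. Each constraint and what it forces:

  - -2x - 3y = -19: is a linear equation tying the variables together
  - x = 3 OR y = 3: forces a choice: either x = 3 or y = 3
  - y > 4: bounds one variable relative to a constant

Split on the disjunction (x = 3 OR y = 3):
  • If x = 3: with x = 3, every remaining term of the linear equation is divisible by 3, so the left side is ≡ 0 (mod 3); but the right side -13 ≡ 2 (mod 3). No integers can satisfy it.
  • If y = 3: this contradicts the bound y ≥ 5.
Both branches are infeasible, so the system has no integer solution.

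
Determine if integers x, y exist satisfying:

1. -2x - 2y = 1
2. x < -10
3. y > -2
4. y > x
No

Even the single constraint (-2x - 2y = 1) is infeasible over the integers.

  - -2x - 2y = 1: every term on the left is divisible by 2, so the LHS ≡ 0 (mod 2), but the RHS 1 is not — no integer solution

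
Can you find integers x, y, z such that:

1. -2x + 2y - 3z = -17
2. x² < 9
Yes

Take x = 1, y = 0, z = 5. Substituting into each constraint:
  (1) -2(1) + 2(0) - 3(5) = -17 ✓
  (2) x² = (1)² = 1, and 1 < 9 ✓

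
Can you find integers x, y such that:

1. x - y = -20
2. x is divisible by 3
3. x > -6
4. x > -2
Yes

Take x = 0, y = 20. Substituting into each constraint:
  (1) 0 + (-20) = -20 ✓
  (2) 0 = 3 × 0, remainder 0 ✓
  (3) 0 > -6 ✓
  (4) 0 > -2 ✓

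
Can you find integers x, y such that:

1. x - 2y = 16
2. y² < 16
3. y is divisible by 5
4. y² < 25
Yes

Take x = 16, y = 0. Substituting into each constraint:
  (1) 16 - 2(0) = 16 ✓
  (2) y² = (0)² = 0, and 0 < 16 ✓
  (3) 0 = 5 × 0, remainder 0 ✓
  (4) y² = (0)² = 0, and 0 < 25 ✓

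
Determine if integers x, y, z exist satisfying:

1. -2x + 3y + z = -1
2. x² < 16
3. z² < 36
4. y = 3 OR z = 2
Yes

Take x = 0, y = -1, z = 2. Substituting into each constraint:
  (1) -2(0) + 3(-1) + 2 = -1 ✓
  (2) x² = (0)² = 0, and 0 < 16 ✓
  (3) z² = (2)² = 4, and 4 < 36 ✓
  (4) z = 2, target 2 ✓ (second branch holds)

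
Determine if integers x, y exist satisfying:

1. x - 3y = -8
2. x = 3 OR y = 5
Yes

Take x = 7, y = 5. Substituting into each constraint:
  (1) 7 - 3(5) = -8 ✓
  (2) y = 5, target 5 ✓ (second branch holds)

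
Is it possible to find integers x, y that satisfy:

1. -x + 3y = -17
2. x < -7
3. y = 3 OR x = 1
No

The full constraint system is jointly infeasible over the integers. Each constraint and what it forces:

  - -x + 3y = -17: is a linear equation tying the variables together
  - x < -7: bounds one variable relative to a constant
  - y = 3 OR x = 1: forces a choice: either y = 3 or x = 1

Split on the disjunction (y = 3 OR x = 1):
  • If y = 3: the equation forces x = 26, which contradicts the bound x ≤ -8.
  • If x = 1: this contradicts the bound x ≤ -8.
Both branches are infeasible, so the system has no integer solution.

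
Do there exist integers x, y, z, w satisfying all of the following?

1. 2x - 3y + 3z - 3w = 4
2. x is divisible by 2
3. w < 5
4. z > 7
Yes

Take x = 2, y = 8, z = 8, w = 0. Substituting into each constraint:
  (1) 2(2) - 3(8) + 3(8) - 3(0) = 4 ✓
  (2) 2 = 2 × 1, remainder 0 ✓
  (3) 0 < 5 ✓
  (4) 8 > 7 ✓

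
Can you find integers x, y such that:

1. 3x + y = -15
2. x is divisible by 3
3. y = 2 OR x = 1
No

The full constraint system is jointly infeasible over the integers. Each constraint and what it forces:

  - 3x + y = -15: is a linear equation tying the variables together
  - x is divisible by 3: restricts x to multiples of 3
  - y = 2 OR x = 1: forces a choice: either y = 2 or x = 1

Split on the disjunction (y = 2 OR x = 1):
  • If y = 2: with y = 2, writing x = 3x', every remaining term of the linear equation is divisible by 9, so the left side is ≡ 0 (mod 9); but the right side -17 ≡ 1 (mod 9). No integers can satisfy it.
  • If x = 1: this contradicts the divisibility constraint — 1 is not a multiple of 3.
Both branches are infeasible, so the system has no integer solution.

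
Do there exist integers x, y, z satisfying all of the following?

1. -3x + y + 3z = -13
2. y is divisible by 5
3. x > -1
Yes

Take x = 4, y = -10, z = 3. Substituting into each constraint:
  (1) -3(4) + (-10) + 3(3) = -13 ✓
  (2) -10 = 5 × -2, remainder 0 ✓
  (3) 4 > -1 ✓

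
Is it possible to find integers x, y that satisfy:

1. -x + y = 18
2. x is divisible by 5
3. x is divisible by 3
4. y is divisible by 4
Yes

Take x = 30, y = 48. Substituting into each constraint:
  (1) (-30) + 48 = 18 ✓
  (2) 30 = 5 × 6, remainder 0 ✓
  (3) 30 = 3 × 10, remainder 0 ✓
  (4) 48 = 4 × 12, remainder 0 ✓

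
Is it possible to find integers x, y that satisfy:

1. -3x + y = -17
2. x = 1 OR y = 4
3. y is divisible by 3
No

A contradictory subset is {-3x + y = -17, y is divisible by 3}. No integer assignment can satisfy these jointly:

  - -3x + y = -17: is a linear equation tying the variables together
  - y is divisible by 3: restricts y to multiples of 3

Modular obstruction: writing y = 3y', every remaining term of the linear equation is divisible by 3, so the left side is ≡ 0 (mod 3); but the right side -17 ≡ 1 (mod 3). No integers can satisfy it.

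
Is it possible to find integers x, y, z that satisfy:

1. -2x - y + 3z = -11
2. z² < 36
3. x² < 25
Yes

Take x = 0, y = 11, z = 0. Substituting into each constraint:
  (1) -2(0) + (-11) + 3(0) = -11 ✓
  (2) z² = (0)² = 0, and 0 < 36 ✓
  (3) x² = (0)² = 0, and 0 < 25 ✓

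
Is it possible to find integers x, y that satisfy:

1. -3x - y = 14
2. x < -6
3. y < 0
No

The full constraint system is jointly infeasible over the integers. Each constraint and what it forces:

  - -3x - y = 14: is a linear equation tying the variables together
  - x < -6: bounds one variable relative to a constant
  - y < 0: bounds one variable relative to a constant

Range argument: with x ∈ [−∞, -7], y ∈ [−∞, -1], the left side of the equation is at least 22, but the right side is 14 < 22. No integer solution exists.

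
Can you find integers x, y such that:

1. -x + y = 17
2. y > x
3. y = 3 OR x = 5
Yes

Take x = -14, y = 3. Substituting into each constraint:
  (1) 14 + 3 = 17 ✓
  (2) 3 > -14 ✓
  (3) y = 3, target 3 ✓ (first branch holds)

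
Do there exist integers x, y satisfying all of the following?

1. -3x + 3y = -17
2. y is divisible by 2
No

Even the single constraint (-3x + 3y = -17) is infeasible over the integers.

  - -3x + 3y = -17: every term on the left is divisible by 3, so the LHS ≡ 0 (mod 3), but the RHS -17 is not — no integer solution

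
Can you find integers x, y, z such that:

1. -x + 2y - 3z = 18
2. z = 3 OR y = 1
Yes

Take x = -27, y = 0, z = 3. Substituting into each constraint:
  (1) 27 + 2(0) - 3(3) = 18 ✓
  (2) z = 3, target 3 ✓ (first branch holds)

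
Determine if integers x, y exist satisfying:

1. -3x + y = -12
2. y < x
Yes

Take x = 4, y = 0. Substituting into each constraint:
  (1) -3(4) + 0 = -12 ✓
  (2) 0 < 4 ✓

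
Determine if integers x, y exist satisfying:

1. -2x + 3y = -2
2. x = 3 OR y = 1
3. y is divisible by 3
No

A contradictory subset is {-2x + 3y = -2, x = 3 OR y = 1}. No integer assignment can satisfy these jointly:

  - -2x + 3y = -2: is a linear equation tying the variables together
  - x = 3 OR y = 1: forces a choice: either x = 3 or y = 1

Split on the disjunction (x = 3 OR y = 1):
  • If x = 3: with x = 3, every remaining term of the linear equation is divisible by 3, so the left side is ≡ 0 (mod 3); but the right side 4 ≡ 1 (mod 3). No integers can satisfy it.
  • If y = 1: with y = 1, every remaining term of the linear equation is divisible by 2, so the left side is ≡ 0 (mod 2); but the right side -5 ≡ 1 (mod 2). No integers can satisfy it.
Both branches are infeasible, so the system has no integer solution.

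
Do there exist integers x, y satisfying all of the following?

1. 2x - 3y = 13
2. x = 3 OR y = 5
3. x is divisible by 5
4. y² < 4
No

A contradictory subset is {2x - 3y = 13, x = 3 OR y = 5, y² < 4}. No integer assignment can satisfy these jointly:

  - 2x - 3y = 13: is a linear equation tying the variables together
  - x = 3 OR y = 5: forces a choice: either x = 3 or y = 5
  - y² < 4: restricts y to |y| ≤ 1

Split on the disjunction (x = 3 OR y = 5):
  • If x = 3: with x = 3, every remaining term of the linear equation is divisible by 3, so the left side is ≡ 0 (mod 3); but the right side 7 ≡ 1 (mod 3). No integers can satisfy it.
  • If y = 5: this contradicts y² < 4, which requires |y| ≤ 1.
Both branches are infeasible, so the system has no integer solution.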